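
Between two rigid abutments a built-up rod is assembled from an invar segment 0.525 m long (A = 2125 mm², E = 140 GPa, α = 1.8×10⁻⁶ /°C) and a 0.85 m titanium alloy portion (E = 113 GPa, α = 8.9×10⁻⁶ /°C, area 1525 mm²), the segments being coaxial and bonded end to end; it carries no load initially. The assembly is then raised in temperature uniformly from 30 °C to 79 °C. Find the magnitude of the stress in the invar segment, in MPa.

σ ≈ 29.3 MPa (compressive)

If the supports were absent, the total length change would be Σ αᵢΔT Lᵢ = 1.8×10⁻⁶×49×525 + 8.9×10⁻⁶×49×850 = 0.417 mm.
The rigid supports impose zero overall length change; the single axial force P common to all segments must satisfy P Σ Lᵢ/(AᵢEᵢ) = δ_free.
Σ Lᵢ/(AᵢEᵢ) = 525/(2125×140×10³) + 850/(1525×113×10³) = 6.697×10⁻⁶ mm/N.
Hence P = δ_free / Σ(L/AE) = 0.417/6.697×10⁻⁶ = 62.26 kN (compressive).
σ_{invar} = P / A = 62260 / 2125 = 29.3 MPa.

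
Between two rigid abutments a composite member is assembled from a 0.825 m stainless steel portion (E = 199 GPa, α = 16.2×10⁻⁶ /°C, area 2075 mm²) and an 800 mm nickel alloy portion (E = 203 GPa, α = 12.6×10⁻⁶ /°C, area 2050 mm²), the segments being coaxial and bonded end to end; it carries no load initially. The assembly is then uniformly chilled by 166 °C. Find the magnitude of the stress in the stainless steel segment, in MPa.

If the supports were absent, the total length change would be Σ αᵢΔT Lᵢ = 16.2×10⁻⁶×166×825 + 12.6×10⁻⁶×166×800 = 3.892 mm.
The rigid supports impose zero overall length change; the single axial force P common to all segments must satisfy P Σ Lᵢ/(AᵢEᵢ) = δ_free.
The series flexibility is Σ Lᵢ/(AᵢEᵢ) = 825/(2075×199×10³) + 800/(2050×203×10³) = 3.92×10⁻⁶ mm/N.
Hence P = δ_free / Σ(L/AE) = 3.892/3.92×10⁻⁶ = 992.7 kN (tensile).
σ_{stainless steel} = P / A = 992700 / 2075 = 478.4 MPa.

σ ≈ 478 MPa (tensile)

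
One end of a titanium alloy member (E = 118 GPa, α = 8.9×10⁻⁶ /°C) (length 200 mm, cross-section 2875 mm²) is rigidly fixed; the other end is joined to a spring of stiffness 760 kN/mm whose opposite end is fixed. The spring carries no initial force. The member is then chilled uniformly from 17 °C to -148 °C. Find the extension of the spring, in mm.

δ ≈ 0.203 mm

If the spring were absent the member would shorten by αΔT L = 8.9×10⁻⁶ × 165 × 200 = 0.2937 mm.
Let P be the tensile force in the spring. The member extends elastically by PL/(AE) and the spring stretches by P/k; together these equal δ_free.
P [ L/(AE) + 1/k ] = δ_free → P [ 200/(2875×118×10³) + 1/(760×10³) ] = 0.2937.
P = 0.2937 / 1.905×10⁻⁶ = 154100 N.
Spring extension = P/k = 154100/(760×10³) = 0.2028 mm.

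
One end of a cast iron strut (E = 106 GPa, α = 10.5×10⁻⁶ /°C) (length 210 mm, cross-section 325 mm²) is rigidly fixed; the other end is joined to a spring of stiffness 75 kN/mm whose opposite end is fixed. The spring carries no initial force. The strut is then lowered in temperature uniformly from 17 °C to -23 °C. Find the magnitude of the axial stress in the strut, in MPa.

σ ≈ 14 MPa (tensile)

Free thermal contraction: δ_free = αΔT L = 10.5×10⁻⁶ × 40 × 210 = 0.0882 mm.
With a force P in the spring, the elastic change of the strut is PL/(AE) and that of the spring is P/k; compatibility requires their sum to equal δ_free.
P [ L/(AE) + 1/k ] = δ_free → P [ 210/(325×106×10³) + 1/(75×10³) ] = 0.0882.
P = 0.0882 / 1.943×10⁻⁵ = 4540 N.
σ = P/A = 4540/325 = 13.97 MPa.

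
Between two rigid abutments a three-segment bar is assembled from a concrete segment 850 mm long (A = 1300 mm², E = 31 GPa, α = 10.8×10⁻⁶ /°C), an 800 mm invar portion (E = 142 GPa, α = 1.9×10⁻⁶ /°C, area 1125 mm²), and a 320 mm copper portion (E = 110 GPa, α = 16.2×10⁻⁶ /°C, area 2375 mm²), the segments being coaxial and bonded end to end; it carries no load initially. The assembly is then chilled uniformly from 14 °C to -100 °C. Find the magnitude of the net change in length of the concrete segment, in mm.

|ΔL| ≈ 0.351 mm

With the walls removed the bar would change length by δ_free = Σ αᵢΔT Lᵢ = 10.8×10⁻⁶×114×850 + 1.9×10⁻⁶×114×800 + 16.2×10⁻⁶×114×320 = 1.811 mm.
The rigid supports impose zero overall length change; the single axial force P common to all segments must satisfy P Σ Lᵢ/(AᵢEᵢ) = δ_free.
Σ Lᵢ/(AᵢEᵢ) = 850/(1300×31×10³) + 800/(1125×142×10³) + 320/(2375×110×10³) = 2.732×10⁻⁵ mm/N.
So P = 1.811 / 2.732×10⁻⁵ = 66.27 kN, tensile.
For the concrete segment, free thermal change = 10.8×10⁻⁶×114×850 = 1.047 mm and elastic change from P = 66270×850/(1300×31×10³) = 1.398 mm; these oppose, so the net change is 0.351 mm (segment lengthens).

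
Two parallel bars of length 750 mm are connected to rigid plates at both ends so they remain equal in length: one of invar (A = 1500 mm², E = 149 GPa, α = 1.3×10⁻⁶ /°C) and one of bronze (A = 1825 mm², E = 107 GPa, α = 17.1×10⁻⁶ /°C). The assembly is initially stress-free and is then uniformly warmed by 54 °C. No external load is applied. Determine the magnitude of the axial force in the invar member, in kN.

Both members must finish at the same length. With the larger α, the bronze tends to over-expand; the plates restrain it, putting the bronze in compression and the invar in tension. With no external load the two internal forces are equal and opposite, magnitude P.
Setting the final lengths equal and cancelling L: (α₁ − α₂)ΔT = P/(A₁E₁) + P/(A₂E₂).
|α₁ − α₂|·ΔT = 15.8×10⁻⁶ × 54 = 0.0008532.
1/(A₁E₁) + 1/(A₂E₂) = 1/(1500×149×10³) + 1/(1825×107×10³) = 9.595×10⁻⁹ N⁻¹.
So P = 0.0008532 / 9.595×10⁻⁹ = 88.92 kN.

P ≈ 88.9 kN (tensile in the invar)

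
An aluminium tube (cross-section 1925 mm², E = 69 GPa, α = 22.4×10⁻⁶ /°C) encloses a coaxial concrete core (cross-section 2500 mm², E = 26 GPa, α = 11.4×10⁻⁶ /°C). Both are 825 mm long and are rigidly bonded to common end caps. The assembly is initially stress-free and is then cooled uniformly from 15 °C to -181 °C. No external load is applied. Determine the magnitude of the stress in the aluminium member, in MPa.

σ ≈ 48.9 MPa (tensile)

The aluminium has the larger α, so on cooling it would change length more than the concrete if both were free. The rigid plates force a common final length, so the aluminium is put into tension and the concrete into compression, with equal and opposite forces P (no external load).
Setting the final lengths equal and cancelling L: (α₁ − α₂)ΔT = P/(A₁E₁) + P/(A₂E₂).
|α₁ − α₂|·ΔT = 11×10⁻⁶ × 196 = 0.002156.
1/(A₁E₁) + 1/(A₂E₂) = 1/(1925×69×10³) + 1/(2500×26×10³) = 2.291×10⁻⁸ N⁻¹.
P = 0.002156 / 2.291×10⁻⁸ = 94090 N = 94.09 kN.
σ_{aluminium} = P/A₁ = 94090/1925 = 48.88 MPa, tensile.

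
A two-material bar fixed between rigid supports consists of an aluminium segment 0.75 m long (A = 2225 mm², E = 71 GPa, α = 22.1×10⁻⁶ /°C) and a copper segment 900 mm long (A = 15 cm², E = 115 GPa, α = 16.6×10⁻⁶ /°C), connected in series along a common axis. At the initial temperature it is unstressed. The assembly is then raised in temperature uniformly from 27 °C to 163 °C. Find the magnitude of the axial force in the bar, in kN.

P ≈ 430 kN (compressive)

Free thermal expansion of the whole bar: Σ αᵢΔT Lᵢ = 22.1×10⁻⁶×136×750 + 16.6×10⁻⁶×136×900 = 4.286 mm.
The rigid supports impose zero overall length change; the single axial force P common to all segments must satisfy P Σ Lᵢ/(AᵢEᵢ) = δ_free.
Σ Lᵢ/(AᵢEᵢ) = 750/(2225×71×10³) + 900/(1500×115×10³) = 9.965×10⁻⁶ mm/N.
Hence P = δ_free / Σ(L/AE) = 4.286/9.965×10⁻⁶ = 430.1 kN (compressive).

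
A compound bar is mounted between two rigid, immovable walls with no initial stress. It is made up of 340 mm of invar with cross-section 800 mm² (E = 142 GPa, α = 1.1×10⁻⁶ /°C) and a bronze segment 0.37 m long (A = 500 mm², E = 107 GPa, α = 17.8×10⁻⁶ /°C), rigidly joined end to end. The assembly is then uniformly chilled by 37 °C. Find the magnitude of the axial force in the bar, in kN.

P ≈ 26 kN (tensile)

If the supports were absent, the total length change would be Σ αᵢΔT Lᵢ = 1.1×10⁻⁶×37×340 + 17.8×10⁻⁶×37×370 = 0.2575 mm.
The walls prevent any net length change, so an axial force P (same in every segment) develops. Compatibility: P · Σ Lᵢ/(AᵢEᵢ) = δ_free.
The series flexibility is Σ Lᵢ/(AᵢEᵢ) = 340/(800×142×10³) + 370/(500×107×10³) = 9.909×10⁻⁶ mm/N.
So P = 0.2575 / 9.909×10⁻⁶ = 25.99 kN, tensile.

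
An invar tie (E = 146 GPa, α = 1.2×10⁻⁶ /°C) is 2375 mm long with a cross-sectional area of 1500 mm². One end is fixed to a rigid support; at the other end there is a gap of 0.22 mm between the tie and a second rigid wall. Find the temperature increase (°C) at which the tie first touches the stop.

ΔT ≈ 77.2 °C

Contact occurs when the free expansion equals the gap: αΔT L = 0.22 mm.
ΔT = 0.22 / (1.2×10⁻⁶ × 2375) = 77.19 °C.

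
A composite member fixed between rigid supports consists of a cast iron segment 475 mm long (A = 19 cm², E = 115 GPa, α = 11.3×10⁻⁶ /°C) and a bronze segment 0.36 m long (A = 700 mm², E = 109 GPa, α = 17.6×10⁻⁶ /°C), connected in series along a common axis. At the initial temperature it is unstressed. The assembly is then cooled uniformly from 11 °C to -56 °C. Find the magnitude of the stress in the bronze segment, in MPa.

σ ≈ 163 MPa (tensile)

If the supports were absent, the total length change would be Σ αᵢΔT Lᵢ = 11.3×10⁻⁶×67×475 + 17.6×10⁻⁶×67×360 = 0.7841 mm.
The walls prevent any net length change, so an axial force P (same in every segment) develops. Compatibility: P · Σ Lᵢ/(AᵢEᵢ) = δ_free.
Σ Lᵢ/(AᵢEᵢ) = 475/(1900×115×10³) + 360/(700×109×10³) = 6.892×10⁻⁶ mm/N.
So P = 0.7841 / 6.892×10⁻⁶ = 113.8 kN, tensile.
σ_{bronze} = P / A = 113800 / 700 = 162.5 MPa.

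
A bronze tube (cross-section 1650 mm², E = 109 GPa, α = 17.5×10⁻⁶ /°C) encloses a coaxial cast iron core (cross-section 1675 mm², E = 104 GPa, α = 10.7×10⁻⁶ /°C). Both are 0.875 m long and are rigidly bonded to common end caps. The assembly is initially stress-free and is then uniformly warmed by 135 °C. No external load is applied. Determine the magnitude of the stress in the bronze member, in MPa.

σ ≈ 49.2 MPa (compressive)

The bronze has the larger α, so on heating it would change length more than the cast iron if both were free. The rigid plates force a common final length, so the bronze is put into compression and the cast iron into tension, with equal and opposite forces P (no external load).
Compatibility of the two members (thermal + elastic change equal): (α₁ − α₂)ΔT = P·[1/(A₁E₁) + 1/(A₂E₂)].
|α₁ − α₂|·ΔT = 6.8×10⁻⁶ × 135 = 0.000918.
1/(A₁E₁) + 1/(A₂E₂) = 1/(1650×109×10³) + 1/(1675×104×10³) = 1.13×10⁻⁸ N⁻¹.
P = 0.000918 / 1.13×10⁻⁸ = 81230 N = 81.23 kN.
σ_{bronze} = P/A₁ = 81230/1650 = 49.23 MPa, compressive.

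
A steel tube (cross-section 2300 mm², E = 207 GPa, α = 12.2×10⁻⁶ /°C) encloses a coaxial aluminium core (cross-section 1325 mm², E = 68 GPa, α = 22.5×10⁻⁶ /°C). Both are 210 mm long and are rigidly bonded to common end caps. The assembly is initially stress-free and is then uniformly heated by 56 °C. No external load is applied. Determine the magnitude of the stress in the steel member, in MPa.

Equilibrium of a rigid end plate with no external load gives equal and opposite internal forces ±P in the two members. Since α_{aluminium} > α_{steel}, heating drives the aluminium into compression and the steel into tension.
Setting the final lengths equal and cancelling L: (α₁ − α₂)ΔT = P/(A₁E₁) + P/(A₂E₂).
|α₁ − α₂|·ΔT = 10.3×10⁻⁶ × 56 = 0.0005768.
1/(A₁E₁) + 1/(A₂E₂) = 1/(2300×207×10³) + 1/(1325×68×10³) = 1.32×10⁻⁸ N⁻¹.
So P = 0.0005768 / 1.32×10⁻⁸ = 43.7 kN.
σ_{steel} = P/A₁ = 43700/2300 = 19 MPa, tensile.

σ ≈ 19 MPa (tensile)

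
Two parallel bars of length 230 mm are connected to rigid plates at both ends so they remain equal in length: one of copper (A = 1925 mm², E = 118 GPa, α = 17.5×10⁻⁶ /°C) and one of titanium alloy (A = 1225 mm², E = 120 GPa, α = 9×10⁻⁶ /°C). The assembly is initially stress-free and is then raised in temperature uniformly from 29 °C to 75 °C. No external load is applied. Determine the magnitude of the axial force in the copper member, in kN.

The copper has the larger α, so on heating it would change length more than the titanium alloy if both were free. The rigid plates force a common final length, so the copper is put into compression and the titanium alloy into tension, with equal and opposite forces P (no external load).
Setting the final lengths equal and cancelling L: (α₁ − α₂)ΔT = P/(A₁E₁) + P/(A₂E₂).
|α₁ − α₂|·ΔT = 8.5×10⁻⁶ × 46 = 0.000391.
1/(A₁E₁) + 1/(A₂E₂) = 1/(1925×118×10³) + 1/(1225×120×10³) = 1.121×10⁻⁸ N⁻¹.
P = 0.000391 / 1.121×10⁻⁸ = 34890 N = 34.89 kN.

P ≈ 34.9 kN (compressive in the copper)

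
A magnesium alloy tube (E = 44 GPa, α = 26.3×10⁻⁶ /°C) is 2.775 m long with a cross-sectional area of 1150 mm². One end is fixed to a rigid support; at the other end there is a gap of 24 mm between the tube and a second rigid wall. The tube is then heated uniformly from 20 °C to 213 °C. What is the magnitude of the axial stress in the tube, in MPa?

σ ≈ 0 MPa

Unrestrained expansion: δ_free = αΔT L = 26.3×10⁻⁶ × 193 × 2775 = 14.09 mm.
Since δ_free = 14.1 mm is less than the 24 mm gap, the tube never touches the wall. No axial force develops.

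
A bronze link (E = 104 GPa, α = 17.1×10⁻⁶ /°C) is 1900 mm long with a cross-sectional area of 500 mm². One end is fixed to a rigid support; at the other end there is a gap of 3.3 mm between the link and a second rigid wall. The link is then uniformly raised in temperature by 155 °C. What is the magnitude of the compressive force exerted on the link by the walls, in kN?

If the wall were absent the link would grow by αΔT L = 17.1×10⁻⁶ × 155 × 1900 = 5.036 mm.
The gap closes (δ_free > 3.3 mm) and the wall then resists a further 5.036 − 3.3 = 1.736 mm of expansion.
Compatibility: PL/(AE) = 1.736 mm, so σ = P/A = E × (1.736/1900) = 95.02 MPa.
Force on the wall = σA = 95.02 × 500 mm² = 47.51 kN.

P ≈ 47.5 kN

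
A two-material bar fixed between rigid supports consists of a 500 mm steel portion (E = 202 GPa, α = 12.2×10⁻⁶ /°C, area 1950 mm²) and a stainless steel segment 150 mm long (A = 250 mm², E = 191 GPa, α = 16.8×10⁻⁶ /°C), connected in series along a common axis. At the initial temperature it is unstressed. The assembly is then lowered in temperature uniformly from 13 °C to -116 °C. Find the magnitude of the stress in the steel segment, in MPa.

σ ≈ 129 MPa (tensile)

Free thermal contraction of the whole bar: Σ αᵢΔT Lᵢ = 12.2×10⁻⁶×129×500 + 16.8×10⁻⁶×129×150 = 1.112 mm.
The walls prevent any net length change, so an axial force P (same in every segment) develops. Compatibility: P · Σ Lᵢ/(AᵢEᵢ) = δ_free.
Σ Lᵢ/(AᵢEᵢ) = 500/(1950×202×10³) + 150/(250×191×10³) = 4.411×10⁻⁶ mm/N.
Hence P = δ_free / Σ(L/AE) = 1.112/4.411×10⁻⁶ = 252.1 kN (tensile).
σ_{steel} = P / A = 252100 / 1950 = 129.3 MPa.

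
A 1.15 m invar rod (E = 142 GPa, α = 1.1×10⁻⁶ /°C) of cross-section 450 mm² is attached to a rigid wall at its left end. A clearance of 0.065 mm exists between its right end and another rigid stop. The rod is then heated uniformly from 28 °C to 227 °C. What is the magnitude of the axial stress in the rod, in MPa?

Free thermal elongation = αΔT L = 1.1×10⁻⁶ × 199 × 1150 = 0.2517 mm.
This exceeds the 0.065 mm gap, so the wall pushes back. The portion of expansion that must be recovered elastically is δ_free − gap = 0.2517 − 0.065 = 0.1867 mm.
So σ = E(δ_free − g)/L = 142×10³ × 0.1867/1150 = 23.06 MPa.

σ ≈ 23.1 MPa (compressive)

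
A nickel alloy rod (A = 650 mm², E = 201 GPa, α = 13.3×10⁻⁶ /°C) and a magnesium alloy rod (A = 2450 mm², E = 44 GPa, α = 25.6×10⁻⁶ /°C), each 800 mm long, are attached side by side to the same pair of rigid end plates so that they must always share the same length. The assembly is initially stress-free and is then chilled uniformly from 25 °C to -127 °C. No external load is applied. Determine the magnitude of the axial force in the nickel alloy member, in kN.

Equilibrium of a rigid end plate with no external load gives equal and opposite internal forces ±P in the two members. Since α_{magnesium alloy} > α_{nickel alloy}, cooling drives the magnesium alloy into tension and the nickel alloy into compression.
Compatibility of the two members (thermal + elastic change equal): (α₁ − α₂)ΔT = P·[1/(A₁E₁) + 1/(A₂E₂)].
|α₁ − α₂|·ΔT = 12.3×10⁻⁶ × 152 = 0.00187.
1/(A₁E₁) + 1/(A₂E₂) = 1/(650×201×10³) + 1/(2450×44×10³) = 1.693×10⁻⁸ N⁻¹.
So P = 0.00187 / 1.693×10⁻⁸ = 110.4 kN.

P ≈ 110 kN (compressive in the nickel alloy)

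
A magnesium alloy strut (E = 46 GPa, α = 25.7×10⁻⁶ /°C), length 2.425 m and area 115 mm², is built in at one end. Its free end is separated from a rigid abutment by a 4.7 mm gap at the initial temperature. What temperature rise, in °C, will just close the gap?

The gap closes when αΔT L = 4.7 mm, since the strut is still unstressed at that instant.
ΔT = 4.7 / (25.7×10⁻⁶ × 2425) = 75.41 °C.

ΔT ≈ 75.4 °C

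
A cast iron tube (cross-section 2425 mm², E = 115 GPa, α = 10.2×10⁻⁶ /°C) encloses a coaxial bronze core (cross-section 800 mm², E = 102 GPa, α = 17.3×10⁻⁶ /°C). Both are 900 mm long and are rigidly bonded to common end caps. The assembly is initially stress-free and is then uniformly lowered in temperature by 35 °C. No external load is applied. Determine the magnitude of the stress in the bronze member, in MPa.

σ ≈ 19.6 MPa (tensile)

The bronze has the larger α, so on cooling it would change length more than the cast iron if both were free. The rigid plates force a common final length, so the bronze is put into tension and the cast iron into compression, with equal and opposite forces P (no external load).
Setting the final lengths equal and cancelling L: (α₁ − α₂)ΔT = P/(A₁E₁) + P/(A₂E₂).
|α₁ − α₂|·ΔT = 7.1×10⁻⁶ × 35 = 0.0002485.
1/(A₁E₁) + 1/(A₂E₂) = 1/(2425×115×10³) + 1/(800×102×10³) = 1.584×10⁻⁸ N⁻¹.
P = 0.0002485 / 1.584×10⁻⁸ = 15690 N = 15.69 kN.
σ_{bronze} = P/A₂ = 15690/800 = 19.61 MPa, tensile.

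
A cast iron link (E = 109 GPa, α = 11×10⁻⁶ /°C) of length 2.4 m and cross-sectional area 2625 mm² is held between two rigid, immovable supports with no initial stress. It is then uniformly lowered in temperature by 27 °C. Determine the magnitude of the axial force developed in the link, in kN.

P ≈ 85 kN (tensile)

The ends cannot move, so σ = EαΔT = 109×10³ × 11×10⁻⁶ × 27 = 32.37 MPa.
Then P = σA = 32.37 × 2625 mm² = 84.98 kN, tensile.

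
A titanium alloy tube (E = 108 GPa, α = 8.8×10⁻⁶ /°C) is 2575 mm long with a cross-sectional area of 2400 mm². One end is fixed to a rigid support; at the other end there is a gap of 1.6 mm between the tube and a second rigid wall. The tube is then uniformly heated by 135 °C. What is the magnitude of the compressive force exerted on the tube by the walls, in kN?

P ≈ 147 kN

Free thermal elongation = αΔT L = 8.8×10⁻⁶ × 135 × 2575 = 3.059 mm.
The gap closes (δ_free > 1.6 mm) and the wall then resists a further 3.059 − 1.6 = 1.459 mm of expansion.
Compatibility: PL/(AE) = 1.459 mm, so σ = P/A = E × (1.459/2575) = 61.2 MPa.
Force on the wall = σA = 61.2 × 2400 mm² = 146.9 kN.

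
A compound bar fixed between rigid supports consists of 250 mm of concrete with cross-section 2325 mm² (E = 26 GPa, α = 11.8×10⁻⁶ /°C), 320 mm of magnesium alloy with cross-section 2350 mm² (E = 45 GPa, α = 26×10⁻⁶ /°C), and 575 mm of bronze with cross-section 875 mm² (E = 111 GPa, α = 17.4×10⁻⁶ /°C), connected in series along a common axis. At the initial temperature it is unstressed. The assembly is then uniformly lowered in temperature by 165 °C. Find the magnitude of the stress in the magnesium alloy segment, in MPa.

σ ≈ 114 MPa (tensile)

Free thermal contraction of the whole bar: Σ αᵢΔT Lᵢ = 11.8×10⁻⁶×165×250 + 26×10⁻⁶×165×320 + 17.4×10⁻⁶×165×575 = 3.51 mm.
Since the ends are fixed, an axial force P builds up, equal in every segment, with P · Σ Lᵢ/(AᵢEᵢ) = δ_free.
Σ Lᵢ/(AᵢEᵢ) = 250/(2325×26×10³) + 320/(2350×45×10³) + 575/(875×111×10³) = 1.308×10⁻⁵ mm/N.
Hence P = δ_free / Σ(L/AE) = 3.51/1.308×10⁻⁵ = 268.3 kN (tensile).
σ_{magnesium alloy} = P / A = 268300 / 2350 = 114.2 MPa.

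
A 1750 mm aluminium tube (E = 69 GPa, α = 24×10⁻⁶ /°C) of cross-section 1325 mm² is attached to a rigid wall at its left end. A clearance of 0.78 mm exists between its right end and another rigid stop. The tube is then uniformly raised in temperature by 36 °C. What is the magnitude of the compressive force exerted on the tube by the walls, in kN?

Unrestrained expansion: δ_free = αΔT L = 24×10⁻⁶ × 36 × 1750 = 1.512 mm.
This exceeds the 0.78 mm gap, so the wall pushes back. The portion of expansion that must be recovered elastically is δ_free − gap = 1.512 − 0.78 = 0.732 mm.
Compatibility: PL/(AE) = 0.732 mm, so σ = P/A = E × (0.732/1750) = 28.86 MPa.
Force on the wall = σA = 28.86 × 1325 mm² = 38.24 kN.

P ≈ 38.2 kN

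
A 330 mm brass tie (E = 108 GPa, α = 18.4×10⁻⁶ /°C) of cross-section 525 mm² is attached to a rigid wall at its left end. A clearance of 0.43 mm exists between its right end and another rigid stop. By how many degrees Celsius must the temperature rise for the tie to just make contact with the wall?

ΔT ≈ 70.8 °C

The gap closes when αΔT L = 0.43 mm, since the tie is still unstressed at that instant.
ΔT = 0.43 / (18.4×10⁻⁶ × 330) = 70.82 °C.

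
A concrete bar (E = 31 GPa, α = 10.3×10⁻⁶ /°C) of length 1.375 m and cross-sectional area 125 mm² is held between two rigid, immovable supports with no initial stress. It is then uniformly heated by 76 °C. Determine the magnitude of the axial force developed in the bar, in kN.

P ≈ 3.03 kN (compressive)

With zero net strain, σ = E·αΔT = 31 GPa × 10.3×10⁻⁶ × 76 = 24.27 MPa.
Axial force P = σA = 24.27 × 125 = 3033 N = 3.033 kN, compressive.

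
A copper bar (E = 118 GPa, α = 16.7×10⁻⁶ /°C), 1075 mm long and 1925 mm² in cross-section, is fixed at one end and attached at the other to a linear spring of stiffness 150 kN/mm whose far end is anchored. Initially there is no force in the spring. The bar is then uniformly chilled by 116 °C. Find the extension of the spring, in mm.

If the spring were absent the bar would shorten by αΔT L = 16.7×10⁻⁶ × 116 × 1075 = 2.082 mm.
Let P be the tensile force in the spring. The bar extends elastically by PL/(AE) and the spring stretches by P/k; together these equal δ_free.
So P = δ_free / [L/(AE) + 1/k] = 2.082 / [ 1075/(1925×118×10³) + 1/(150×10³) ].
P = 2.082 / 1.14×10⁻⁵ = 182700 N.
Spring extension = P/k = 182700/(150×10³) = 1.218 mm.

δ ≈ 1.22 mm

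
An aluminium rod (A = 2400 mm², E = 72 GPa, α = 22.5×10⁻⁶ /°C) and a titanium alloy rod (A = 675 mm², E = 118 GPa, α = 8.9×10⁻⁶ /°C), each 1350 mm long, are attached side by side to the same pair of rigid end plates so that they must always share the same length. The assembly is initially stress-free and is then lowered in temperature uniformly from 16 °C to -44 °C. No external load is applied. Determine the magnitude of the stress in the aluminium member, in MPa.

Equilibrium of a rigid end plate with no external load gives equal and opposite internal forces ±P in the two members. Since α_{aluminium} > α_{titanium alloy}, cooling drives the aluminium into tension and the titanium alloy into compression.
Compatibility of the two members (thermal + elastic change equal): (α₁ − α₂)ΔT = P·[1/(A₁E₁) + 1/(A₂E₂)].
|α₁ − α₂|·ΔT = 13.6×10⁻⁶ × 60 = 0.000816.
1/(A₁E₁) + 1/(A₂E₂) = 1/(2400×72×10³) + 1/(675×118×10³) = 1.834×10⁻⁸ N⁻¹.
So P = 0.000816 / 1.834×10⁻⁸ = 44.49 kN.
σ_{aluminium} = P/A₁ = 44490/2400 = 18.54 MPa, tensile.

σ ≈ 18.5 MPa (tensile)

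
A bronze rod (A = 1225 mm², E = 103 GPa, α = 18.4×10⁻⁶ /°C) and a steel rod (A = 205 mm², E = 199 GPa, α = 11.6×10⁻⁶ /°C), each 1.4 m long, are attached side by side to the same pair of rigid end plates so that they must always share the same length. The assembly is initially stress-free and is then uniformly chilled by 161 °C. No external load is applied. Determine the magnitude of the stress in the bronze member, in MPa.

σ ≈ 27.6 MPa (tensile)

Both members must finish at the same length. With the larger α, the bronze tends to over-contract; the plates restrain it, putting the bronze in tension and the steel in compression. With no external load the two internal forces are equal and opposite, magnitude P.
Compatibility of the two members (thermal + elastic change equal): (α₁ − α₂)ΔT = P·[1/(A₁E₁) + 1/(A₂E₂)].
|α₁ − α₂|·ΔT = 6.8×10⁻⁶ × 161 = 0.001095.
1/(A₁E₁) + 1/(A₂E₂) = 1/(1225×103×10³) + 1/(205×199×10³) = 3.244×10⁻⁸ N⁻¹.
P = 0.001095 / 3.244×10⁻⁸ = 33750 N = 33.75 kN.
σ_{bronze} = P/A₁ = 33750/1225 = 27.55 MPa, tensile.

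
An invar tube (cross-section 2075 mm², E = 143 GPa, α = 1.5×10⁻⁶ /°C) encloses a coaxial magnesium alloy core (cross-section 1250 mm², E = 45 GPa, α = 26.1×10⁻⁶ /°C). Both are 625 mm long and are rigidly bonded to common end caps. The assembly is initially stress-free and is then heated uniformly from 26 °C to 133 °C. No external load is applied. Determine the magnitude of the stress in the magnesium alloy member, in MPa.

The magnesium alloy has the larger α, so on heating it would change length more than the invar if both were free. The rigid plates force a common final length, so the magnesium alloy is put into compression and the invar into tension, with equal and opposite forces P (no external load).
Compatibility of the two members (thermal + elastic change equal): (α₁ − α₂)ΔT = P·[1/(A₁E₁) + 1/(A₂E₂)].
|α₁ − α₂|·ΔT = 24.6×10⁻⁶ × 107 = 0.002632.
1/(A₁E₁) + 1/(A₂E₂) = 1/(2075×143×10³) + 1/(1250×45×10³) = 2.115×10⁻⁸ N⁻¹.
P = 0.002632 / 2.115×10⁻⁸ = 124500 N = 124.5 kN.
σ_{magnesium alloy} = P/A₂ = 124500/1250 = 99.57 MPa, compressive.

σ ≈ 99.6 MPa (compressive)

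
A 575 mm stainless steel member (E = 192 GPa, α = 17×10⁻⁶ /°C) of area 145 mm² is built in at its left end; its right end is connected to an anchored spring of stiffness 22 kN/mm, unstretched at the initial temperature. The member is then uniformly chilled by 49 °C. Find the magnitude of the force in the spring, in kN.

P ≈ 7.25 kN

If the spring were absent the member would shorten by αΔT L = 17×10⁻⁶ × 49 × 575 = 0.479 mm.
Let P be the tensile force in the spring. The member extends elastically by PL/(AE) and the spring stretches by P/k; together these equal δ_free.
So P = δ_free / [L/(AE) + 1/k] = 0.479 / [ 575/(145×192×10³) + 1/(22×10³) ].
P = 0.479 / 6.611×10⁻⁵ = 7245 N.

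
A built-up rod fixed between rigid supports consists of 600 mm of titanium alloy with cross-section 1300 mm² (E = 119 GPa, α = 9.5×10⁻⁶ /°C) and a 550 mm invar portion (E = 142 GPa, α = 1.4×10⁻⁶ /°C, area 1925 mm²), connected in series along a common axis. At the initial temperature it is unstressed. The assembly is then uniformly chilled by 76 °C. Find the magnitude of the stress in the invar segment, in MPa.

σ ≈ 43.4 MPa (tensile)

If the supports were absent, the total length change would be Σ αᵢΔT Lᵢ = 9.5×10⁻⁶×76×600 + 1.4×10⁻⁶×76×550 = 0.4917 mm.
The walls prevent any net length change, so an axial force P (same in every segment) develops. Compatibility: P · Σ Lᵢ/(AᵢEᵢ) = δ_free.
Σ Lᵢ/(AᵢEᵢ) = 600/(1300×119×10³) + 550/(1925×142×10³) = 5.891×10⁻⁶ mm/N.
P = 0.4917 / 5.891×10⁻⁶ = 83480 N = 83.48 kN, tensile.
σ_{invar} = P / A = 83480 / 1925 = 43.36 MPa.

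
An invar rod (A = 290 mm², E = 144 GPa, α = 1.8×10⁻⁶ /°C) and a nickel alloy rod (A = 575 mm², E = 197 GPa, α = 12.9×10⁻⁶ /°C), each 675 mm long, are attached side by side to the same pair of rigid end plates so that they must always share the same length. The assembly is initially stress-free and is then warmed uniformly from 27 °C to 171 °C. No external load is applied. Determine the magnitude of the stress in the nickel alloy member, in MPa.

σ ≈ 84.8 MPa (compressive)

Equilibrium of a rigid end plate with no external load gives equal and opposite internal forces ±P in the two members. Since α_{nickel alloy} > α_{invar}, heating drives the nickel alloy into compression and the invar into tension.
Setting the final lengths equal and cancelling L: (α₁ − α₂)ΔT = P/(A₁E₁) + P/(A₂E₂).
|α₁ − α₂|·ΔT = 11.1×10⁻⁶ × 144 = 0.001598.
1/(A₁E₁) + 1/(A₂E₂) = 1/(290×144×10³) + 1/(575×197×10³) = 3.277×10⁻⁸ N⁻¹.
P = 0.001598 / 3.277×10⁻⁸ = 48770 N = 48.77 kN.
σ_{nickel alloy} = P/A₂ = 48770/575 = 84.82 MPa, compressive.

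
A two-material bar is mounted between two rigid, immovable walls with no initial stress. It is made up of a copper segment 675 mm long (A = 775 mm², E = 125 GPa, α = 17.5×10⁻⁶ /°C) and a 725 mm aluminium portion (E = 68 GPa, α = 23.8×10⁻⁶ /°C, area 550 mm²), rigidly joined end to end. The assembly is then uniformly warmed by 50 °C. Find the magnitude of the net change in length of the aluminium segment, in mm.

|ΔL| ≈ 0.206 mm

If the supports were absent, the total length change would be Σ αᵢΔT Lᵢ = 17.5×10⁻⁶×50×675 + 23.8×10⁻⁶×50×725 = 1.453 mm.
The rigid supports impose zero overall length change; the single axial force P common to all segments must satisfy P Σ Lᵢ/(AᵢEᵢ) = δ_free.
The series flexibility is Σ Lᵢ/(AᵢEᵢ) = 675/(775×125×10³) + 725/(550×68×10³) = 2.635×10⁻⁵ mm/N.
P = 1.453 / 2.635×10⁻⁵ = 55150 N = 55.15 kN, compressive.
For the aluminium segment, free thermal change = 23.8×10⁻⁶×50×725 = 0.8627 mm and elastic change from P = 55150×725/(550×68×10³) = 1.069 mm; these oppose, so the net change is 0.206 mm (segment shortens).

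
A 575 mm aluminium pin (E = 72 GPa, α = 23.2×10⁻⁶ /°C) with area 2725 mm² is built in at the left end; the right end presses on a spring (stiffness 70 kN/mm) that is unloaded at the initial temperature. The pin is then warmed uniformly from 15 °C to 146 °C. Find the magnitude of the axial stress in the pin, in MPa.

If the spring were absent the pin would lengthen by αΔT L = 23.2×10⁻⁶ × 131 × 575 = 1.748 mm.
Let P be the compressive force at the spring. The pin shortens elastically by PL/(AE) and the spring compresses by P/k; together these equal δ_free.
So P = δ_free / [L/(AE) + 1/k] = 1.748 / [ 575/(2725×72×10³) + 1/(70×10³) ].
P = 1.748 / 1.722×10⁻⁵ = 101500 N.
σ = P/A = 101500/2725 = 37.25 MPa.

σ ≈ 37.2 MPa (compressive)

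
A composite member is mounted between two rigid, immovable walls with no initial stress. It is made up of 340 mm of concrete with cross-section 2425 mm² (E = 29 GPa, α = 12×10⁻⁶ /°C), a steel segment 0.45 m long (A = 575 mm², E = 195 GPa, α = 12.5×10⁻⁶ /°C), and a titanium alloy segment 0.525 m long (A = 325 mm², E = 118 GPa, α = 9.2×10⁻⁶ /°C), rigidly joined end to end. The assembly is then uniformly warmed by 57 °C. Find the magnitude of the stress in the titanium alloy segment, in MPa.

If the supports were absent, the total length change would be Σ αᵢΔT Lᵢ = 12×10⁻⁶×57×340 + 12.5×10⁻⁶×57×450 + 9.2×10⁻⁶×57×525 = 0.8285 mm.
The walls prevent any net length change, so an axial force P (same in every segment) develops. Compatibility: P · Σ Lᵢ/(AᵢEᵢ) = δ_free.
The series flexibility is Σ Lᵢ/(AᵢEᵢ) = 340/(2425×29×10³) + 450/(575×195×10³) + 525/(325×118×10³) = 2.254×10⁻⁵ mm/N.
P = 0.8285 / 2.254×10⁻⁵ = 36760 N = 36.76 kN, compressive.
σ_{titanium alloy} = P / A = 36760 / 325 = 113.1 MPa.

σ ≈ 113 MPa (compressive)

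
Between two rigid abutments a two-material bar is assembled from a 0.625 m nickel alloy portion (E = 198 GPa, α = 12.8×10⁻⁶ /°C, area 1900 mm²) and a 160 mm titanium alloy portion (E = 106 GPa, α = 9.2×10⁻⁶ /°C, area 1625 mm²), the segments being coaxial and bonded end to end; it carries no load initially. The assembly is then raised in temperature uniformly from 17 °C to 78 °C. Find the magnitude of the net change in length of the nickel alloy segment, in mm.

|ΔL| ≈ 0.117 mm

With the walls removed the bar would change length by δ_free = Σ αᵢΔT Lᵢ = 12.8×10⁻⁶×61×625 + 9.2×10⁻⁶×61×160 = 0.5778 mm.
The rigid supports impose zero overall length change; the single axial force P common to all segments must satisfy P Σ Lᵢ/(AᵢEᵢ) = δ_free.
The series flexibility is Σ Lᵢ/(AᵢEᵢ) = 625/(1900×198×10³) + 160/(1625×106×10³) = 2.59×10⁻⁶ mm/N.
Hence P = δ_free / Σ(L/AE) = 0.5778/2.59×10⁻⁶ = 223.1 kN (compressive).
For the nickel alloy segment, free thermal change = 12.8×10⁻⁶×61×625 = 0.488 mm and elastic change from P = 223100×625/(1900×198×10³) = 0.3706 mm; these oppose, so the net change is 0.117 mm (segment lengthens).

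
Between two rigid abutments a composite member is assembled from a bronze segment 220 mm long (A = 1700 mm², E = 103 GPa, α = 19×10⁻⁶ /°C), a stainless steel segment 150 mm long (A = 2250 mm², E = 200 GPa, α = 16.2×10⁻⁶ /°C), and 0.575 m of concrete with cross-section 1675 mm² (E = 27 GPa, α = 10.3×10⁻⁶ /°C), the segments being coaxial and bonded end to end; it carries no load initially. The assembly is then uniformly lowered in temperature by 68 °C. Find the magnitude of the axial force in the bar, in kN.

P ≈ 59.6 kN (tensile)

Free thermal contraction of the whole bar: Σ αᵢΔT Lᵢ = 19×10⁻⁶×68×220 + 16.2×10⁻⁶×68×150 + 10.3×10⁻⁶×68×575 = 0.8522 mm.
Since the ends are fixed, an axial force P builds up, equal in every segment, with P · Σ Lᵢ/(AᵢEᵢ) = δ_free.
Σ Lᵢ/(AᵢEᵢ) = 220/(1700×103×10³) + 150/(2250×200×10³) + 575/(1675×27×10³) = 1.43×10⁻⁵ mm/N.
So P = 0.8522 / 1.43×10⁻⁵ = 59.58 kN, tensile.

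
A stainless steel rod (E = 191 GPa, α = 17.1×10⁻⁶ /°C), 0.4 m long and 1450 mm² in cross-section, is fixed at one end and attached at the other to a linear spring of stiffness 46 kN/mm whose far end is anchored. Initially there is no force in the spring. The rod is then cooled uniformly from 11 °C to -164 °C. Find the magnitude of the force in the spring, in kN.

P ≈ 51.6 kN

The unrestrained thermal change is αΔT L = 17.1×10⁻⁶ × 175 × 400 = 1.197 mm.
Let P be the tensile force in the spring. The rod extends elastically by PL/(AE) and the spring stretches by P/k; together these equal δ_free.
So P = δ_free / [L/(AE) + 1/k] = 1.197 / [ 400/(1450×191×10³) + 1/(46×10³) ].
P = 1.197 / 2.318×10⁻⁵ = 51630 N.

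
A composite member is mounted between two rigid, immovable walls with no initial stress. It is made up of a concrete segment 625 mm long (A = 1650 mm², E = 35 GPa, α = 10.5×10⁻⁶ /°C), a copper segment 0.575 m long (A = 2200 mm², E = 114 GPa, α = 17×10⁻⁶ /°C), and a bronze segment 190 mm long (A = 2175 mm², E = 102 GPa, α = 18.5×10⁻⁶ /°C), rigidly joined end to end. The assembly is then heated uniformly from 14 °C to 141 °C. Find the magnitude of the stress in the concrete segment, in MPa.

If the supports were absent, the total length change would be Σ αᵢΔT Lᵢ = 10.5×10⁻⁶×127×625 + 17×10⁻⁶×127×575 + 18.5×10⁻⁶×127×190 = 2.521 mm.
The walls prevent any net length change, so an axial force P (same in every segment) develops. Compatibility: P · Σ Lᵢ/(AᵢEᵢ) = δ_free.
Σ Lᵢ/(AᵢEᵢ) = 625/(1650×35×10³) + 575/(2200×114×10³) + 190/(2175×102×10³) = 1.397×10⁻⁵ mm/N.
So P = 2.521 / 1.397×10⁻⁵ = 180.5 kN, compressive.
σ_{concrete} = P / A = 180500 / 1650 = 109.4 MPa.

σ ≈ 109 MPa (compressive)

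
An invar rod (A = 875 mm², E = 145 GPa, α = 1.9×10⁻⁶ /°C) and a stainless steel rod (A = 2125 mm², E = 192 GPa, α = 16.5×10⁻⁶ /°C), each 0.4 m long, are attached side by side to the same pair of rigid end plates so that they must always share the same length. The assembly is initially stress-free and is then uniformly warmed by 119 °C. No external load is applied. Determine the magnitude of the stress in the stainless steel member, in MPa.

σ ≈ 79.1 MPa (compressive)

Both members must finish at the same length. With the larger α, the stainless steel tends to over-expand; the plates restrain it, putting the stainless steel in compression and the invar in tension. With no external load the two internal forces are equal and opposite, magnitude P.
Equating the net (thermal + elastic) strains gives |α₁ − α₂|·ΔT = P·[1/(A₁E₁) + 1/(A₂E₂)].
|α₁ − α₂|·ΔT = 14.6×10⁻⁶ × 119 = 0.001737.
1/(A₁E₁) + 1/(A₂E₂) = 1/(875×145×10³) + 1/(2125×192×10³) = 1.033×10⁻⁸ N⁻¹.
So P = 0.001737 / 1.033×10⁻⁸ = 168.1 kN.
σ_{stainless steel} = P/A₂ = 168100/2125 = 79.13 MPa, compressive.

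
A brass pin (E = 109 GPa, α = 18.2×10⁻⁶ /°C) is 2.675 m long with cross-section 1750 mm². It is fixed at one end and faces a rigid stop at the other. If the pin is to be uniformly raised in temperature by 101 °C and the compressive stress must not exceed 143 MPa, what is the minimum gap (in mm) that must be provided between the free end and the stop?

g ≈ 1.41 mm

Free expansion if unrestrained: δ_free = αΔT L = 18.2×10⁻⁶ × 101 × 2675 = 4.917 mm.
At the allowable stress the elastic shortening the wall may impose is σL/E = 143 × 2675 / (109×10³) = 3.509 mm.
So the gap has to take up the difference, g_min = δ_free − σL/E = 4.917 − 3.509 = 1.408 mm.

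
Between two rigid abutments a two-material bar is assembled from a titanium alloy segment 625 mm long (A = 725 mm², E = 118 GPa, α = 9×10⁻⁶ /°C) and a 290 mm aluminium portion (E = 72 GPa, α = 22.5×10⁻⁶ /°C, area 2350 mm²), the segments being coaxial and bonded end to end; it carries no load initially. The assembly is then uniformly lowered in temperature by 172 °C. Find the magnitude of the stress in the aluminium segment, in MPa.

Free thermal contraction of the whole bar: Σ αᵢΔT Lᵢ = 9×10⁻⁶×172×625 + 22.5×10⁻⁶×172×290 = 2.09 mm.
The rigid supports impose zero overall length change; the single axial force P common to all segments must satisfy P Σ Lᵢ/(AᵢEᵢ) = δ_free.
Σ Lᵢ/(AᵢEᵢ) = 625/(725×118×10³) + 290/(2350×72×10³) = 9.02×10⁻⁶ mm/N.
Hence P = δ_free / Σ(L/AE) = 2.09/9.02×10⁻⁶ = 231.7 kN (tensile).
σ_{aluminium} = P / A = 231700 / 2350 = 98.59 MPa.

σ ≈ 98.6 MPa (tensile)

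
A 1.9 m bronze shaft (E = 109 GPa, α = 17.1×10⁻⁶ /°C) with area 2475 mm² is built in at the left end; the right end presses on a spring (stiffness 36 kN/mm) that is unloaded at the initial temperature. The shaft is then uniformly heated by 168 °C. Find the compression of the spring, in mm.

The unrestrained thermal change is αΔT L = 17.1×10⁻⁶ × 168 × 1900 = 5.458 mm.
Let P be the compressive force at the spring. The shaft shortens elastically by PL/(AE) and the spring compresses by P/k; together these equal δ_free.
So P = δ_free / [L/(AE) + 1/k] = 5.458 / [ 1900/(2475×109×10³) + 1/(36×10³) ].
P = 5.458 / 3.482×10⁻⁵ = 156800 N.
Spring compression = P/k = 156800/(36×10³) = 4.354 mm.

δ ≈ 4.35 mm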